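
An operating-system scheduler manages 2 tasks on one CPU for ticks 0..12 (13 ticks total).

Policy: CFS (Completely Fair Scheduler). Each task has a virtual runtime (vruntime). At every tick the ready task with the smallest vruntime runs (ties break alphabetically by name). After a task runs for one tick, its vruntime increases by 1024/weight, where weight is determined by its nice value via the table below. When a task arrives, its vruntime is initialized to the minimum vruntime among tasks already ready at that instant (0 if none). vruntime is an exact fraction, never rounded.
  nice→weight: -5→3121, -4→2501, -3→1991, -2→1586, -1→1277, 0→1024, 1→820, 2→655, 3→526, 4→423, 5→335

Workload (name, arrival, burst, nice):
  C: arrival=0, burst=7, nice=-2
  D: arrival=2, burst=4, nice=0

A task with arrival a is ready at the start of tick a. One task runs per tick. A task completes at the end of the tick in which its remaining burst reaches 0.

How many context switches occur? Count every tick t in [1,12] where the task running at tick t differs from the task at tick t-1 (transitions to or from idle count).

context switches = 8

t=0: vr[C=0] → run C
t=1: vr[C=512/793] → run C
t=2: vr[C=1024/793 D=1024/793] → run C
t=3: vr[C=1536/793 D=1024/793] → run D
t=4: vr[C=1536/793 D=1817/793] → run C
t=5: vr[C=2048/793 D=1817/793] → run D
t=6: vr[C=2048/793 D=2610/793] → run C
t=7: vr[C=2560/793 D=2610/793] → run C
t=8: vr[C=3072/793 D=2610/793] → run D
t=9: vr[C=3072/793 D=3403/793] → run C
t=10: vr[D=3403/793] → run D
t=11: (idle)
t=12: (idle)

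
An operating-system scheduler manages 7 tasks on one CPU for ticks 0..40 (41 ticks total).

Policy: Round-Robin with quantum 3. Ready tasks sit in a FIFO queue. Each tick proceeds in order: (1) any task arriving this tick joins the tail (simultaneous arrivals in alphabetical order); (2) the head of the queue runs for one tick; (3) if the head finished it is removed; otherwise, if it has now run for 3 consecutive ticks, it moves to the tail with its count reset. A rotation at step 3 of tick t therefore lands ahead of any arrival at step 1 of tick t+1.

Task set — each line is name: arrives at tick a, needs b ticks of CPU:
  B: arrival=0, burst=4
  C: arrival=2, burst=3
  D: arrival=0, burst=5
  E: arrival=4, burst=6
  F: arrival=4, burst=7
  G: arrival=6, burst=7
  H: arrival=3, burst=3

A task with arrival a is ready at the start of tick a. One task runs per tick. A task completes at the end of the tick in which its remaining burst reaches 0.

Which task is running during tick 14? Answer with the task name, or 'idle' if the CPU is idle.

running at tick 14 = E

t=0: queue=[B,D] q_used=0 → run B
t=1: queue=[B,D] q_used=1 → run B
t=2: queue=[B,D,C] q_used=2 → run B
t=3: queue=[D,C,B,H] q_used=0 → run D
t=4: queue=[D,C,B,H,E,F] q_used=1 → run D
t=5: queue=[D,C,B,H,E,F] q_used=2 → run D
t=6: queue=[C,B,H,E,F,D,G] q_used=0 → run C
t=7: queue=[C,B,H,E,F,D,G] q_used=1 → run C
t=8: queue=[C,B,H,E,F,D,G] q_used=2 → run C
t=9: queue=[B,H,E,F,D,G] q_used=0 → run B
t=10: queue=[H,E,F,D,G] q_used=0 → run H
t=11: queue=[H,E,F,D,G] q_used=1 → run H
t=12: queue=[H,E,F,D,G] q_used=2 → run H
t=13: queue=[E,F,D,G] q_used=0 → run E
t=14: queue=[E,F,D,G] q_used=1 → run E
t=15: queue=[E,F,D,G] q_used=2 → run E
t=16: queue=[F,D,G,E] q_used=0 → run F
t=17: queue=[F,D,G,E] q_used=1 → run F
t=18: queue=[F,D,G,E] q_used=2 → run F
t=19: queue=[D,G,E,F] q_used=0 → run D
t=20: queue=[D,G,E,F] q_used=1 → run D
t=21: queue=[G,E,F] q_used=0 → run G
t=22: queue=[G,E,F] q_used=1 → run G
t=23: queue=[G,E,F] q_used=2 → run G
t=24: queue=[E,F,G] q_used=0 → run E
t=25: queue=[E,F,G] q_used=1 → run E
t=26: queue=[E,F,G] q_used=2 → run E
t=27: queue=[F,G] q_used=0 → run F
t=28: queue=[F,G] q_used=1 → run F
t=29: queue=[F,G] q_used=2 → run F
t=30: queue=[G,F] q_used=0 → run G
t=31: queue=[G,F] q_used=1 → run G
t=32: queue=[G,F] q_used=2 → run G
t=33: queue=[F,G] q_used=0 → run F
t=34: queue=[G] q_used=0 → run G
t=35: (idle)
t=36: (idle)
t=37: (idle)
t=38: (idle)
t=39: (idle)
t=40: (idle)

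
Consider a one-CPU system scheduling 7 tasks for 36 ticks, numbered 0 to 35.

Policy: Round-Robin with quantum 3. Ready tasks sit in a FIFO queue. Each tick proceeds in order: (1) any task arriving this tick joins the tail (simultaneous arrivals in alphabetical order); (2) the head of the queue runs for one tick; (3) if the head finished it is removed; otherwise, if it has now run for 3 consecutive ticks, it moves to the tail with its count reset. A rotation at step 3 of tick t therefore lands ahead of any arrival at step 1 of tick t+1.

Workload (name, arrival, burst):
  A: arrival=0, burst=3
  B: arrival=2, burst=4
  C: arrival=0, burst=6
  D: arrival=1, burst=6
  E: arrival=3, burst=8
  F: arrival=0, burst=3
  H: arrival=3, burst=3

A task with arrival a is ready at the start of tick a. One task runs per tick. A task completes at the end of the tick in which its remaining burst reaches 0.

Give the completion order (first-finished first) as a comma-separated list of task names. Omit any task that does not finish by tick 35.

completion order = A, F, H, C, D, B, E

t=0: queue=[A,C,F] q_used=0 → run A
t=1: queue=[A,C,F,D] q_used=1 → run A
t=2: queue=[A,C,F,D,B] q_used=2 → run A
t=3: queue=[C,F,D,B,E,H] q_used=0 → run C
t=4: queue=[C,F,D,B,E,H] q_used=1 → run C
t=5: queue=[C,F,D,B,E,H] q_used=2 → run C
t=6: queue=[F,D,B,E,H,C] q_used=0 → run F
t=7: queue=[F,D,B,E,H,C] q_used=1 → run F
t=8: queue=[F,D,B,E,H,C] q_used=2 → run F
t=9: queue=[D,B,E,H,C] q_used=0 → run D
t=10: queue=[D,B,E,H,C] q_used=1 → run D
t=11: queue=[D,B,E,H,C] q_used=2 → run D
t=12: queue=[B,E,H,C,D] q_used=0 → run B
t=13: queue=[B,E,H,C,D] q_used=1 → run B
t=14: queue=[B,E,H,C,D] q_used=2 → run B
t=15: queue=[E,H,C,D,B] q_used=0 → run E
t=16: queue=[E,H,C,D,B] q_used=1 → run E
t=17: queue=[E,H,C,D,B] q_used=2 → run E
t=18: queue=[H,C,D,B,E] q_used=0 → run H
t=19: queue=[H,C,D,B,E] q_used=1 → run H
t=20: queue=[H,C,D,B,E] q_used=2 → run H
t=21: queue=[C,D,B,E] q_used=0 → run C
t=22: queue=[C,D,B,E] q_used=1 → run C
t=23: queue=[C,D,B,E] q_used=2 → run C
t=24: queue=[D,B,E] q_used=0 → run D
t=25: queue=[D,B,E] q_used=1 → run D
t=26: queue=[D,B,E] q_used=2 → run D
t=27: queue=[B,E] q_used=0 → run B
t=28: queue=[E] q_used=0 → run E
t=29: queue=[E] q_used=1 → run E
t=30: queue=[E] q_used=2 → run E
t=31: queue=[E] q_used=0 → run E
t=32: queue=[E] q_used=1 → run E
t=33: (idle)
t=34: (idle)
t=35: (idle)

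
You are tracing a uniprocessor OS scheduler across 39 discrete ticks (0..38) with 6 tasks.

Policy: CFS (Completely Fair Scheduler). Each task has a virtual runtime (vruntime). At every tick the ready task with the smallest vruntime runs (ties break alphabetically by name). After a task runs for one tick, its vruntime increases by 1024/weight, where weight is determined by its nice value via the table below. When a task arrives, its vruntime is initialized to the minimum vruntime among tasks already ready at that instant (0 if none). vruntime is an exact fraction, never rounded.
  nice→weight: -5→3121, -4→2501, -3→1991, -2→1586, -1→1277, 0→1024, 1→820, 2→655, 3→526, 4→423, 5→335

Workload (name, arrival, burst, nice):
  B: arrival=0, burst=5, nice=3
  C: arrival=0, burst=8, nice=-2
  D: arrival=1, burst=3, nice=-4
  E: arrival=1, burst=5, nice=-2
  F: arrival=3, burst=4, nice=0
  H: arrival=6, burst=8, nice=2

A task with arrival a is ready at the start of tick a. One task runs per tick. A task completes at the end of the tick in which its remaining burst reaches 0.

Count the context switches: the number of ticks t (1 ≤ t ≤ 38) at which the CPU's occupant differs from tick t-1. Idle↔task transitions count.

context switches = 31

t=0: vr[B=0 C=0] → run B
t=1: vr[B=512/263 C=0 D=0 E=0] → run C
t=2: vr[B=512/263 C=512/793 D=0 E=0] → run D
t=3: vr[B=512/263 C=512/793 D=1024/2501 E=0 F=0] → run E
t=4: vr[B=512/263 C=512/793 D=1024/2501 E=512/793 F=0] → run F
t=5: vr[B=512/263 C=512/793 D=1024/2501 E=512/793 F=1] → run D
t=6: vr[B=512/263 C=512/793 D=2048/2501 E=512/793 F=1 H=512/793] → run C
t=7: vr[B=512/263 C=1024/793 D=2048/2501 E=512/793 F=1 H=512/793] → run E
t=8: vr[B=512/263 C=1024/793 D=2048/2501 E=1024/793 F=1 H=512/793] → run H
t=9: vr[B=512/263 C=1024/793 D=2048/2501 E=1024/793 F=1 H=1147392/519415] → run D
t=10: vr[B=512/263 C=1024/793 E=1024/793 F=1 H=1147392/519415] → run F
t=11: vr[B=512/263 C=1024/793 E=1024/793 F=2 H=1147392/519415] → run C
t=12: vr[B=512/263 C=1536/793 E=1024/793 F=2 H=1147392/519415] → run E
t=13: vr[B=512/263 C=1536/793 E=1536/793 F=2 H=1147392/519415] → run C
t=14: vr[B=512/263 C=2048/793 E=1536/793 F=2 H=1147392/519415] → run E
t=15: vr[B=512/263 C=2048/793 E=2048/793 F=2 H=1147392/519415] → run B
t=16: vr[B=1024/263 C=2048/793 E=2048/793 F=2 H=1147392/519415] → run F
t=17: vr[B=1024/263 C=2048/793 E=2048/793 F=3 H=1147392/519415] → run H
t=18: vr[B=1024/263 C=2048/793 E=2048/793 F=3 H=1959424/519415] → run C
t=19: vr[B=1024/263 C=2560/793 E=2048/793 F=3 H=1959424/519415] → run E
t=20: vr[B=1024/263 C=2560/793 F=3 H=1959424/519415] → run F
t=21: vr[B=1024/263 C=2560/793 H=1959424/519415] → run C
t=22: vr[B=1024/263 C=3072/793 H=1959424/519415] → run H
t=23: vr[B=1024/263 C=3072/793 H=2771456/519415] → run C
t=24: vr[B=1024/263 C=3584/793 H=2771456/519415] → run B
t=25: vr[B=1536/263 C=3584/793 H=2771456/519415] → run C
t=26: vr[B=1536/263 H=2771456/519415] → run H
t=27: vr[B=1536/263 H=3583488/519415] → run B
t=28: vr[B=2048/263 H=3583488/519415] → run H
t=29: vr[B=2048/263 H=879104/103883] → run B
t=30: vr[H=879104/103883] → run H
t=31: vr[H=5207552/519415] → run H
t=32: vr[H=6019584/519415] → run H
t=33: (idle)
t=34: (idle)
t=35: (idle)
t=36: (idle)
t=37: (idle)
t=38: (idle)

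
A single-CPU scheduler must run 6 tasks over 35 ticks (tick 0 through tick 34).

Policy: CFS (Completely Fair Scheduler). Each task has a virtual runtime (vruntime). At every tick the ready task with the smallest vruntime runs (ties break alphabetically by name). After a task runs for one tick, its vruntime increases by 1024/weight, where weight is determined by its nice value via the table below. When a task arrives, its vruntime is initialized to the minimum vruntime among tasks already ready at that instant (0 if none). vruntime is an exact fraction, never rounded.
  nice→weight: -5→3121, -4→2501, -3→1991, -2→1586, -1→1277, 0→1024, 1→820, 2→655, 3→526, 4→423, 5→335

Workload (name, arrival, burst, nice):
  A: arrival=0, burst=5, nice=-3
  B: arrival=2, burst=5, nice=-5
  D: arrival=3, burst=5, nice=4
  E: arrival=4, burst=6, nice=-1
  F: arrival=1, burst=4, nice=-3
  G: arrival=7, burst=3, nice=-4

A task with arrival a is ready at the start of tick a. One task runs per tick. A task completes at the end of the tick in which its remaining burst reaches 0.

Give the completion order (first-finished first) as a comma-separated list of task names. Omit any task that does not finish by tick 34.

completion order = B, G, A, F, E, D

t=0: vr[A=0] → run A
t=1: vr[A=1024/1991 F=1024/1991] → run A
t=2: vr[A=2048/1991 B=1024/1991 F=1024/1991] → run B
t=3: vr[A=2048/1991 B=5234688/6213911 D=1024/1991 F=1024/1991] → run D
t=4: vr[A=2048/1991 B=5234688/6213911 D=2471936/842193 E=1024/1991 F=1024/1991] → run E
t=5: vr[A=2048/1991 B=5234688/6213911 D=2471936/842193 E=3346432/2542507 F=1024/1991] → run F
t=6: vr[A=2048/1991 B=5234688/6213911 D=2471936/842193 E=3346432/2542507 F=2048/1991] → run B
t=7: vr[A=2048/1991 B=7273472/6213911 D=2471936/842193 E=3346432/2542507 F=2048/1991 G=2048/1991] → run A
t=8: vr[A=3072/1991 B=7273472/6213911 D=2471936/842193 E=3346432/2542507 F=2048/1991 G=2048/1991] → run F
t=9: vr[A=3072/1991 B=7273472/6213911 D=2471936/842193 E=3346432/2542507 F=3072/1991 G=2048/1991] → run G
t=10: vr[A=3072/1991 B=7273472/6213911 D=2471936/842193 E=3346432/2542507 F=3072/1991 G=7160832/4979491] → run B
t=11: vr[A=3072/1991 B=9312256/6213911 D=2471936/842193 E=3346432/2542507 F=3072/1991 G=7160832/4979491] → run E
t=12: vr[A=3072/1991 B=9312256/6213911 D=2471936/842193 E=5385216/2542507 F=3072/1991 G=7160832/4979491] → run G
t=13: vr[A=3072/1991 B=9312256/6213911 D=2471936/842193 E=5385216/2542507 F=3072/1991 G=9199616/4979491] → run B
t=14: vr[A=3072/1991 B=11351040/6213911 D=2471936/842193 E=5385216/2542507 F=3072/1991 G=9199616/4979491] → run A
t=15: vr[A=4096/1991 B=11351040/6213911 D=2471936/842193 E=5385216/2542507 F=3072/1991 G=9199616/4979491] → run F
t=16: vr[A=4096/1991 B=11351040/6213911 D=2471936/842193 E=5385216/2542507 F=4096/1991 G=9199616/4979491] → run B
t=17: vr[A=4096/1991 D=2471936/842193 E=5385216/2542507 F=4096/1991 G=9199616/4979491] → run G
t=18: vr[A=4096/1991 D=2471936/842193 E=5385216/2542507 F=4096/1991] → run A
t=19: vr[D=2471936/842193 E=5385216/2542507 F=4096/1991] → run F
t=20: vr[D=2471936/842193 E=5385216/2542507] → run E
t=21: vr[D=2471936/842193 E=7424000/2542507] → run E
t=22: vr[D=2471936/842193 E=9462784/2542507] → run D
t=23: vr[D=4510720/842193 E=9462784/2542507] → run E
t=24: vr[D=4510720/842193 E=11501568/2542507] → run E
t=25: vr[D=4510720/842193] → run D
t=26: vr[D=2183168/280731] → run D
t=27: vr[D=8588288/842193] → run D
t=28: (idle)
t=29: (idle)
t=30: (idle)
t=31: (idle)
t=32: (idle)
t=33: (idle)
t=34: (idle)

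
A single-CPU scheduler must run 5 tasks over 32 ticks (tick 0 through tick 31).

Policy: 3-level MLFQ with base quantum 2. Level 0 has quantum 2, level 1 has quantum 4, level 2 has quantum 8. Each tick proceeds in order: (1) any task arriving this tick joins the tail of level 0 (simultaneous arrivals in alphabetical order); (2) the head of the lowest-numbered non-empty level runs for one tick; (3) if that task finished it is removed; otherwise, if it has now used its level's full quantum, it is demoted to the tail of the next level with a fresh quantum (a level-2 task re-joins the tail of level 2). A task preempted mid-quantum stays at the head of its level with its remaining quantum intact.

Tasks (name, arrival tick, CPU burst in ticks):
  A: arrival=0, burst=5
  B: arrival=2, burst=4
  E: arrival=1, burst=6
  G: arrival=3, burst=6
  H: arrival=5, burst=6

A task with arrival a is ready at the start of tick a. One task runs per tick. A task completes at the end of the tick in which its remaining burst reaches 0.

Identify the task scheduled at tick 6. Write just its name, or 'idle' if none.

t=0: L0/L1/L2 = A/-/- → run A
t=1: L0/L1/L2 = AE/-/- → run A
t=2: L0/L1/L2 = EB/A/- → run E
t=3: L0/L1/L2 = EBG/A/- → run E
t=4: L0/L1/L2 = BG/AE/- → run B
t=5: L0/L1/L2 = BGH/AE/- → run B
t=6: L0/L1/L2 = GH/AEB/- → run G
t=7: L0/L1/L2 = GH/AEB/- → run G
t=8: L0/L1/L2 = H/AEBG/- → run H
t=9: L0/L1/L2 = H/AEBG/- → run H
t=10: L0/L1/L2 = -/AEBGH/- → run A
t=11: L0/L1/L2 = -/AEBGH/- → run A
t=12: L0/L1/L2 = -/AEBGH/- → run A
t=13: L0/L1/L2 = -/EBGH/- → run E
t=14: L0/L1/L2 = -/EBGH/- → run E
t=15: L0/L1/L2 = -/EBGH/- → run E
t=16: L0/L1/L2 = -/EBGH/- → run E
t=17: L0/L1/L2 = -/BGH/- → run B
t=18: L0/L1/L2 = -/BGH/- → run B
t=19: L0/L1/L2 = -/GH/- → run G
t=20: L0/L1/L2 = -/GH/- → run G
t=21: L0/L1/L2 = -/GH/- → run G
t=22: L0/L1/L2 = -/GH/- → run G
t=23: L0/L1/L2 = -/H/- → run H
t=24: L0/L1/L2 = -/H/- → run H
t=25: L0/L1/L2 = -/H/- → run H
t=26: L0/L1/L2 = -/H/- → run H
t=27: (idle)
t=28: (idle)
t=29: (idle)
t=30: (idle)
t=31: (idle)

running at tick 6 = G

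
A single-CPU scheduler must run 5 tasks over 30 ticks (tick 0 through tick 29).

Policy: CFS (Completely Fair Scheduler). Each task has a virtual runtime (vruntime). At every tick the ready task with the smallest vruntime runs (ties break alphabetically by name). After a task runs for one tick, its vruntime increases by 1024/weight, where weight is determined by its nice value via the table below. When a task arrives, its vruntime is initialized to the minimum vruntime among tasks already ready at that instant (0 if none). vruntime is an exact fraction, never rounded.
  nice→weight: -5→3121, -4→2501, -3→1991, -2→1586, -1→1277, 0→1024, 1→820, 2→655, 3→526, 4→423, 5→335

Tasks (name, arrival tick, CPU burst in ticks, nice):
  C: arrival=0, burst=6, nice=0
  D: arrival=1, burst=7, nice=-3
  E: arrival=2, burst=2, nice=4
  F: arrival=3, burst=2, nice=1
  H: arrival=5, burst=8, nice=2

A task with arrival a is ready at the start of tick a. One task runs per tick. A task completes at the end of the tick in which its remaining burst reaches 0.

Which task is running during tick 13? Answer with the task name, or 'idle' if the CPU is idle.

running at tick 13 = H

t=0: vr[C=0] → run C
t=1: vr[C=1 D=1] → run C
t=2: vr[C=2 D=1 E=1] → run D
t=3: vr[C=2 D=3015/1991 E=1 F=1] → run E
t=4: vr[C=2 D=3015/1991 E=1447/423 F=1] → run F
t=5: vr[C=2 D=3015/1991 E=1447/423 F=461/205 H=3015/1991] → run D
t=6: vr[C=2 D=4039/1991 E=1447/423 F=461/205 H=3015/1991] → run H
t=7: vr[C=2 D=4039/1991 E=1447/423 F=461/205 H=4013609/1304105] → run C
t=8: vr[C=3 D=4039/1991 E=1447/423 F=461/205 H=4013609/1304105] → run D
t=9: vr[C=3 D=5063/1991 E=1447/423 F=461/205 H=4013609/1304105] → run F
t=10: vr[C=3 D=5063/1991 E=1447/423 H=4013609/1304105] → run D
t=11: vr[C=3 D=6087/1991 E=1447/423 H=4013609/1304105] → run C
t=12: vr[C=4 D=6087/1991 E=1447/423 H=4013609/1304105] → run D
t=13: vr[C=4 D=7111/1991 E=1447/423 H=4013609/1304105] → run H
t=14: vr[C=4 D=7111/1991 E=1447/423 H=6052393/1304105] → run E
t=15: vr[C=4 D=7111/1991 H=6052393/1304105] → run D
t=16: vr[C=4 D=8135/1991 H=6052393/1304105] → run C
t=17: vr[C=5 D=8135/1991 H=6052393/1304105] → run D
t=18: vr[C=5 H=6052393/1304105] → run H
t=19: vr[C=5 H=8091177/1304105] → run C
t=20: vr[H=8091177/1304105] → run H
t=21: vr[H=10129961/1304105] → run H
t=22: vr[H=2433749/260821] → run H
t=23: vr[H=14207529/1304105] → run H
t=24: vr[H=16246313/1304105] → run H
t=25: (idle)
t=26: (idle)
t=27: (idle)
t=28: (idle)
t=29: (idle)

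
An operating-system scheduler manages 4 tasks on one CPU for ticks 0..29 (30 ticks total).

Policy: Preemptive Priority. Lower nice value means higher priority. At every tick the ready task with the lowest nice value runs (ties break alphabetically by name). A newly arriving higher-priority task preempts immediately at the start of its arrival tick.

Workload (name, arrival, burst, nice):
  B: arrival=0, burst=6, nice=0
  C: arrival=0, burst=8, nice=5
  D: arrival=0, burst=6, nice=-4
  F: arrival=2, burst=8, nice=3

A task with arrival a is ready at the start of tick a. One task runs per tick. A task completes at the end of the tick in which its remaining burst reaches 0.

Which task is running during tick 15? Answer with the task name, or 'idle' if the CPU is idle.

running at tick 15 = F

t=0: ready={B,C,D} → run D
t=1: ready={B,C,D} → run D
t=2: ready={B,C,D,F} → run D
t=3: ready={B,C,D,F} → run D
t=4: ready={B,C,D,F} → run D
t=5: ready={B,C,D,F} → run D
t=6: ready={B,C,F} → run B
t=7: ready={B,C,F} → run B
t=8: ready={B,C,F} → run B
t=9: ready={B,C,F} → run B
t=10: ready={B,C,F} → run B
t=11: ready={B,C,F} → run B
t=12: ready={C,F} → run F
t=13: ready={C,F} → run F
t=14: ready={C,F} → run F
t=15: ready={C,F} → run F
t=16: ready={C,F} → run F
t=17: ready={C,F} → run F
t=18: ready={C,F} → run F
t=19: ready={C,F} → run F
t=20: ready={C} → run C
t=21: ready={C} → run C
t=22: ready={C} → run C
t=23: ready={C} → run C
t=24: ready={C} → run C
t=25: ready={C} → run C
t=26: ready={C} → run C
t=27: ready={C} → run C
t=28: (idle)
t=29: (idle)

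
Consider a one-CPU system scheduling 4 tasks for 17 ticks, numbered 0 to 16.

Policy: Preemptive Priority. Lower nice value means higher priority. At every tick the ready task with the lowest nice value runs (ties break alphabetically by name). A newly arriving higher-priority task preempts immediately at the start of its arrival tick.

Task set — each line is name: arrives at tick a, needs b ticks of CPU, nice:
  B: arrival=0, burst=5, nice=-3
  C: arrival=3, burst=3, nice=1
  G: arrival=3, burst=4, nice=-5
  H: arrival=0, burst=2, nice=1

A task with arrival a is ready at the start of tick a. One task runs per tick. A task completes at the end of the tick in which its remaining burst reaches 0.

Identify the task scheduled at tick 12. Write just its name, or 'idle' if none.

running at tick 12 = H

t=0: ready={B,H} → run B
t=1: ready={B,H} → run B
t=2: ready={B,H} → run B
t=3: ready={B,C,G,H} → run G
t=4: ready={B,C,G,H} → run G
t=5: ready={B,C,G,H} → run G
t=6: ready={B,C,G,H} → run G
t=7: ready={B,C,H} → run B
t=8: ready={B,C,H} → run B
t=9: ready={C,H} → run C
t=10: ready={C,H} → run C
t=11: ready={C,H} → run C
t=12: ready={H} → run H
t=13: ready={H} → run H
t=14: (idle)
t=15: (idle)
t=16: (idle)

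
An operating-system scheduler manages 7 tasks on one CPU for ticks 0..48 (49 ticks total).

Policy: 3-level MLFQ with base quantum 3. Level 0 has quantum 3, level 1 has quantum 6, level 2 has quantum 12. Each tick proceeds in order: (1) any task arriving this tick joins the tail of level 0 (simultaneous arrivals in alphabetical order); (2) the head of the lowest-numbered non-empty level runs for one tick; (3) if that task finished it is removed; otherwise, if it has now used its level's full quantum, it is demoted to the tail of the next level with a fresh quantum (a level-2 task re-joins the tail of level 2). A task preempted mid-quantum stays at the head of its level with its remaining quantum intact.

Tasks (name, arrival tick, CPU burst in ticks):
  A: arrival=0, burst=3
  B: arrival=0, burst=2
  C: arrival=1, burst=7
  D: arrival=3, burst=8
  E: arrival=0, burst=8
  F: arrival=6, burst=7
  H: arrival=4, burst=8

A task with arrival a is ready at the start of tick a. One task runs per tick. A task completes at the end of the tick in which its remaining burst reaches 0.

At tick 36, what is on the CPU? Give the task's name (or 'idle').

running at tick 36 = H

t=0: L0/L1/L2 = ABE/-/- → run A
t=1: L0/L1/L2 = ABEC/-/- → run A
t=2: L0/L1/L2 = ABEC/-/- → run A
t=3: L0/L1/L2 = BECD/-/- → run B
t=4: L0/L1/L2 = BECDH/-/- → run B
t=5: L0/L1/L2 = ECDH/-/- → run E
t=6: L0/L1/L2 = ECDHF/-/- → run E
t=7: L0/L1/L2 = ECDHF/-/- → run E
t=8: L0/L1/L2 = CDHF/E/- → run C
t=9: L0/L1/L2 = CDHF/E/- → run C
t=10: L0/L1/L2 = CDHF/E/- → run C
t=11: L0/L1/L2 = DHF/EC/- → run D
t=12: L0/L1/L2 = DHF/EC/- → run D
t=13: L0/L1/L2 = DHF/EC/- → run D
t=14: L0/L1/L2 = HF/ECD/- → run H
t=15: L0/L1/L2 = HF/ECD/- → run H
t=16: L0/L1/L2 = HF/ECD/- → run H
t=17: L0/L1/L2 = F/ECDH/- → run F
t=18: L0/L1/L2 = F/ECDH/- → run F
t=19: L0/L1/L2 = F/ECDH/- → run F
t=20: L0/L1/L2 = -/ECDHF/- → run E
t=21: L0/L1/L2 = -/ECDHF/- → run E
t=22: L0/L1/L2 = -/ECDHF/- → run E
t=23: L0/L1/L2 = -/ECDHF/- → run E
t=24: L0/L1/L2 = -/ECDHF/- → run E
t=25: L0/L1/L2 = -/CDHF/- → run C
t=26: L0/L1/L2 = -/CDHF/- → run C
t=27: L0/L1/L2 = -/CDHF/- → run C
t=28: L0/L1/L2 = -/CDHF/- → run C
t=29: L0/L1/L2 = -/DHF/- → run D
t=30: L0/L1/L2 = -/DHF/- → run D
t=31: L0/L1/L2 = -/DHF/- → run D
t=32: L0/L1/L2 = -/DHF/- → run D
t=33: L0/L1/L2 = -/DHF/- → run D
t=34: L0/L1/L2 = -/HF/- → run H
t=35: L0/L1/L2 = -/HF/- → run H
t=36: L0/L1/L2 = -/HF/- → run H
t=37: L0/L1/L2 = -/HF/- → run H
t=38: L0/L1/L2 = -/HF/- → run H
t=39: L0/L1/L2 = -/F/- → run F
t=40: L0/L1/L2 = -/F/- → run F
t=41: L0/L1/L2 = -/F/- → run F
t=42: L0/L1/L2 = -/F/- → run F
t=43: (idle)
t=44: (idle)
t=45: (idle)
t=46: (idle)
t=47: (idle)
t=48: (idle)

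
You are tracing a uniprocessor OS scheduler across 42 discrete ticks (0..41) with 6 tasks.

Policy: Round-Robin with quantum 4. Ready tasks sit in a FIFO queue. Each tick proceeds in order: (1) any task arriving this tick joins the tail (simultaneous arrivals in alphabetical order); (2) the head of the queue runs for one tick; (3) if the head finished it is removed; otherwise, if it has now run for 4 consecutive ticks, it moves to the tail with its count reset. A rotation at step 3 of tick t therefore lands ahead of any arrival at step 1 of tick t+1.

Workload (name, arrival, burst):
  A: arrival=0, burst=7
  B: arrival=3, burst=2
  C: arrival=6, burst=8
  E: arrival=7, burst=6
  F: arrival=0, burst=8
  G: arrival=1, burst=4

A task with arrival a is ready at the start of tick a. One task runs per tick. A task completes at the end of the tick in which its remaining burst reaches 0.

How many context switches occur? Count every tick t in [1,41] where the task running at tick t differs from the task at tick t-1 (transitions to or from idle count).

context switches = 10

t=0: queue=[A,F] q_used=0 → run A
t=1: queue=[A,F,G] q_used=1 → run A
t=2: queue=[A,F,G] q_used=2 → run A
t=3: queue=[A,F,G,B] q_used=3 → run A
t=4: queue=[F,G,B,A] q_used=0 → run F
t=5: queue=[F,G,B,A] q_used=1 → run F
t=6: queue=[F,G,B,A,C] q_used=2 → run F
t=7: queue=[F,G,B,A,C,E] q_used=3 → run F
t=8: queue=[G,B,A,C,E,F] q_used=0 → run G
t=9: queue=[G,B,A,C,E,F] q_used=1 → run G
t=10: queue=[G,B,A,C,E,F] q_used=2 → run G
t=11: queue=[G,B,A,C,E,F] q_used=3 → run G
t=12: queue=[B,A,C,E,F] q_used=0 → run B
t=13: queue=[B,A,C,E,F] q_used=1 → run B
t=14: queue=[A,C,E,F] q_used=0 → run A
t=15: queue=[A,C,E,F] q_used=1 → run A
t=16: queue=[A,C,E,F] q_used=2 → run A
t=17: queue=[C,E,F] q_used=0 → run C
t=18: queue=[C,E,F] q_used=1 → run C
t=19: queue=[C,E,F] q_used=2 → run C
t=20: queue=[C,E,F] q_used=3 → run C
t=21: queue=[E,F,C] q_used=0 → run E
t=22: queue=[E,F,C] q_used=1 → run E
t=23: queue=[E,F,C] q_used=2 → run E
t=24: queue=[E,F,C] q_used=3 → run E
t=25: queue=[F,C,E] q_used=0 → run F
t=26: queue=[F,C,E] q_used=1 → run F
t=27: queue=[F,C,E] q_used=2 → run F
t=28: queue=[F,C,E] q_used=3 → run F
t=29: queue=[C,E] q_used=0 → run C
t=30: queue=[C,E] q_used=1 → run C
t=31: queue=[C,E] q_used=2 → run C
t=32: queue=[C,E] q_used=3 → run C
t=33: queue=[E] q_used=0 → run E
t=34: queue=[E] q_used=1 → run E
t=35: (idle)
t=36: (idle)
t=37: (idle)
t=38: (idle)
t=39: (idle)
t=40: (idle)
t=41: (idle)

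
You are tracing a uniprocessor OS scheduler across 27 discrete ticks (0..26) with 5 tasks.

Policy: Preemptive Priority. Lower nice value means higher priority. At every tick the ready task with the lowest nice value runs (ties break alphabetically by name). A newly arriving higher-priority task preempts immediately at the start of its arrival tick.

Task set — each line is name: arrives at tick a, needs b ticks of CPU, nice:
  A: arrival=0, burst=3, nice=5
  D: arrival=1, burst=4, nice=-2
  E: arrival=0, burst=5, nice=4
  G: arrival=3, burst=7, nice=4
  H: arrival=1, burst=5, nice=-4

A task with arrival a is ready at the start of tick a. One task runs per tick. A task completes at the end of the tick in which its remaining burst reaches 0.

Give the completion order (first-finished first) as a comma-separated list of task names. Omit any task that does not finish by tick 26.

completion order = H, D, E, G, A

t=0: ready={A,E} → run E
t=1: ready={A,D,E,H} → run H
t=2: ready={A,D,E,H} → run H
t=3: ready={A,D,E,G,H} → run H
t=4: ready={A,D,E,G,H} → run H
t=5: ready={A,D,E,G,H} → run H
t=6: ready={A,D,E,G} → run D
t=7: ready={A,D,E,G} → run D
t=8: ready={A,D,E,G} → run D
t=9: ready={A,D,E,G} → run D
t=10: ready={A,E,G} → run E
t=11: ready={A,E,G} → run E
t=12: ready={A,E,G} → run E
t=13: ready={A,E,G} → run E
t=14: ready={A,G} → run G
t=15: ready={A,G} → run G
t=16: ready={A,G} → run G
t=17: ready={A,G} → run G
t=18: ready={A,G} → run G
t=19: ready={A,G} → run G
t=20: ready={A,G} → run G
t=21: ready={A} → run A
t=22: ready={A} → run A
t=23: ready={A} → run A
t=24: (idle)
t=25: (idle)
t=26: (idle)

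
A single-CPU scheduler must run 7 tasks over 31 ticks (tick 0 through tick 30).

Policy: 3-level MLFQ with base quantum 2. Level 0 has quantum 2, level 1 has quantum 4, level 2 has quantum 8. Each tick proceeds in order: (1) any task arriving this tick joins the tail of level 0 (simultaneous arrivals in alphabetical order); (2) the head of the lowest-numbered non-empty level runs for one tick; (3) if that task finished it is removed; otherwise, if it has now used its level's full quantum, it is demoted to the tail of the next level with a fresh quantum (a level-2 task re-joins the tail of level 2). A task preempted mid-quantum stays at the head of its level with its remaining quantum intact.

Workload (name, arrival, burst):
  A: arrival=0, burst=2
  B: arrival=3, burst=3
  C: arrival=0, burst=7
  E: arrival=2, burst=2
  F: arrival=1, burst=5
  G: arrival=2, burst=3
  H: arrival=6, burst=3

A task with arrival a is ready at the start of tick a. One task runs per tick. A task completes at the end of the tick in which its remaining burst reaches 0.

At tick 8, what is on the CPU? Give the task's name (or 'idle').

t=0: L0/L1/L2 = AC/-/- → run A
t=1: L0/L1/L2 = ACF/-/- → run A
t=2: L0/L1/L2 = CFEG/-/- → run C
t=3: L0/L1/L2 = CFEGB/-/- → run C
t=4: L0/L1/L2 = FEGB/C/- → run F
t=5: L0/L1/L2 = FEGB/C/- → run F
t=6: L0/L1/L2 = EGBH/CF/- → run E
t=7: L0/L1/L2 = EGBH/CF/- → run E
t=8: L0/L1/L2 = GBH/CF/- → run G
t=9: L0/L1/L2 = GBH/CF/- → run G
t=10: L0/L1/L2 = BH/CFG/- → run B
t=11: L0/L1/L2 = BH/CFG/- → run B
t=12: L0/L1/L2 = H/CFGB/- → run H
t=13: L0/L1/L2 = H/CFGB/- → run H
t=14: L0/L1/L2 = -/CFGBH/- → run C
t=15: L0/L1/L2 = -/CFGBH/- → run C
t=16: L0/L1/L2 = -/CFGBH/- → run C
t=17: L0/L1/L2 = -/CFGBH/- → run C
t=18: L0/L1/L2 = -/FGBH/C → run F
t=19: L0/L1/L2 = -/FGBH/C → run F
t=20: L0/L1/L2 = -/FGBH/C → run F
t=21: L0/L1/L2 = -/GBH/C → run G
t=22: L0/L1/L2 = -/BH/C → run B
t=23: L0/L1/L2 = -/H/C → run H
t=24: L0/L1/L2 = -/-/C → run C
t=25: (idle)
t=26: (idle)
t=27: (idle)
t=28: (idle)
t=29: (idle)
t=30: (idle)

running at tick 8 = G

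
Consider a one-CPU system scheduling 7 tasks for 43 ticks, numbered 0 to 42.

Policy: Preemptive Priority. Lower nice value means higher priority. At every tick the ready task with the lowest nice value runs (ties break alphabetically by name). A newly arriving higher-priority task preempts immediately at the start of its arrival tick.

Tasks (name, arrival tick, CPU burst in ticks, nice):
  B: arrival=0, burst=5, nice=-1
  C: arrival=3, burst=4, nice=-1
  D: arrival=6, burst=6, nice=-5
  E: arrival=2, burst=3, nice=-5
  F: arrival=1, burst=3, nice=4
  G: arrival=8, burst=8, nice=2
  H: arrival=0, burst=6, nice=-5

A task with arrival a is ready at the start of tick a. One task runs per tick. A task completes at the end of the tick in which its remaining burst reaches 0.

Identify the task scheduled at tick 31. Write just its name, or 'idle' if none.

running at tick 31 = G

t=0: ready={B,H} → run H
t=1: ready={B,F,H} → run H
t=2: ready={B,E,F,H} → run E
t=3: ready={B,C,E,F,H} → run E
t=4: ready={B,C,E,F,H} → run E
t=5: ready={B,C,F,H} → run H
t=6: ready={B,C,D,F,H} → run D
t=7: ready={B,C,D,F,H} → run D
t=8: ready={B,C,D,F,G,H} → run D
t=9: ready={B,C,D,F,G,H} → run D
t=10: ready={B,C,D,F,G,H} → run D
t=11: ready={B,C,D,F,G,H} → run D
t=12: ready={B,C,F,G,H} → run H
t=13: ready={B,C,F,G,H} → run H
t=14: ready={B,C,F,G,H} → run H
t=15: ready={B,C,F,G} → run B
t=16: ready={B,C,F,G} → run B
t=17: ready={B,C,F,G} → run B
t=18: ready={B,C,F,G} → run B
t=19: ready={B,C,F,G} → run B
t=20: ready={C,F,G} → run C
t=21: ready={C,F,G} → run C
t=22: ready={C,F,G} → run C
t=23: ready={C,F,G} → run C
t=24: ready={F,G} → run G
t=25: ready={F,G} → run G
t=26: ready={F,G} → run G
t=27: ready={F,G} → run G
t=28: ready={F,G} → run G
t=29: ready={F,G} → run G
t=30: ready={F,G} → run G
t=31: ready={F,G} → run G
t=32: ready={F} → run F
t=33: ready={F} → run F
t=34: ready={F} → run F
t=35: (idle)
t=36: (idle)
t=37: (idle)
t=38: (idle)
t=39: (idle)
t=40: (idle)
t=41: (idle)
t=42: (idle)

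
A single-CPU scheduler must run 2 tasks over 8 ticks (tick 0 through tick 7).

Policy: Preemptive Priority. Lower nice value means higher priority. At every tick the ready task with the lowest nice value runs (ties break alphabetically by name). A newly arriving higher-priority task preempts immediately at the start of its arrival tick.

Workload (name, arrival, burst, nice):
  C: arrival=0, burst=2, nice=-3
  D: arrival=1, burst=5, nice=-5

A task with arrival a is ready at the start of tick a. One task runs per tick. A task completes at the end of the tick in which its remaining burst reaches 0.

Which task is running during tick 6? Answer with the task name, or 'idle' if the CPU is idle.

running at tick 6 = C

t=0: ready={C} → run C
t=1: ready={C,D} → run D
t=2: ready={C,D} → run D
t=3: ready={C,D} → run D
t=4: ready={C,D} → run D
t=5: ready={C,D} → run D
t=6: ready={C} → run C
t=7: (idle)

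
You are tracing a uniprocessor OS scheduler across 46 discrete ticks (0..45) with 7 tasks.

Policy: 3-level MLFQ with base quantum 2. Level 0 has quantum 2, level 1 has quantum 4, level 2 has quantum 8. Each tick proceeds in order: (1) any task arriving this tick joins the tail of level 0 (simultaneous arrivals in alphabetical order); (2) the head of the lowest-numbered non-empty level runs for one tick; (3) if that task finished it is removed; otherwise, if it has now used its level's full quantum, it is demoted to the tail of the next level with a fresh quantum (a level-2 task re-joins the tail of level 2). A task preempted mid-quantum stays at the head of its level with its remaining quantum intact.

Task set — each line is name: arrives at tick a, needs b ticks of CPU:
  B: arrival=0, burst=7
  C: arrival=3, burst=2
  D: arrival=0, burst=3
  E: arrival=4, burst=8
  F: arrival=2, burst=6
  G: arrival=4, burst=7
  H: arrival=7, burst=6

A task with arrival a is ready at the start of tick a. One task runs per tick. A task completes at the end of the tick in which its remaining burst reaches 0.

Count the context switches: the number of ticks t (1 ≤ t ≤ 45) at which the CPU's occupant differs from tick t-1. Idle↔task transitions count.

t=0: L0/L1/L2 = BD/-/- → run B
t=1: L0/L1/L2 = BD/-/- → run B
t=2: L0/L1/L2 = DF/B/- → run D
t=3: L0/L1/L2 = DFC/B/- → run D
t=4: L0/L1/L2 = FCEG/BD/- → run F
t=5: L0/L1/L2 = FCEG/BD/- → run F
t=6: L0/L1/L2 = CEG/BDF/- → run C
t=7: L0/L1/L2 = CEGH/BDF/- → run C
t=8: L0/L1/L2 = EGH/BDF/- → run E
t=9: L0/L1/L2 = EGH/BDF/- → run E
t=10: L0/L1/L2 = GH/BDFE/- → run G
t=11: L0/L1/L2 = GH/BDFE/- → run G
t=12: L0/L1/L2 = H/BDFEG/- → run H
t=13: L0/L1/L2 = H/BDFEG/- → run H
t=14: L0/L1/L2 = -/BDFEGH/- → run B
t=15: L0/L1/L2 = -/BDFEGH/- → run B
t=16: L0/L1/L2 = -/BDFEGH/- → run B
t=17: L0/L1/L2 = -/BDFEGH/- → run B
t=18: L0/L1/L2 = -/DFEGH/B → run D
t=19: L0/L1/L2 = -/FEGH/B → run F
t=20: L0/L1/L2 = -/FEGH/B → run F
t=21: L0/L1/L2 = -/FEGH/B → run F
t=22: L0/L1/L2 = -/FEGH/B → run F
t=23: L0/L1/L2 = -/EGH/B → run E
t=24: L0/L1/L2 = -/EGH/B → run E
t=25: L0/L1/L2 = -/EGH/B → run E
t=26: L0/L1/L2 = -/EGH/B → run E
t=27: L0/L1/L2 = -/GH/BE → run G
t=28: L0/L1/L2 = -/GH/BE → run G
t=29: L0/L1/L2 = -/GH/BE → run G
t=30: L0/L1/L2 = -/GH/BE → run G
t=31: L0/L1/L2 = -/H/BEG → run H
t=32: L0/L1/L2 = -/H/BEG → run H
t=33: L0/L1/L2 = -/H/BEG → run H
t=34: L0/L1/L2 = -/H/BEG → run H
t=35: L0/L1/L2 = -/-/BEG → run B
t=36: L0/L1/L2 = -/-/EG → run E
t=37: L0/L1/L2 = -/-/EG → run E
t=38: L0/L1/L2 = -/-/G → run G
t=39: (idle)
t=40: (idle)
t=41: (idle)
t=42: (idle)
t=43: (idle)
t=44: (idle)
t=45: (idle)

context switches = 16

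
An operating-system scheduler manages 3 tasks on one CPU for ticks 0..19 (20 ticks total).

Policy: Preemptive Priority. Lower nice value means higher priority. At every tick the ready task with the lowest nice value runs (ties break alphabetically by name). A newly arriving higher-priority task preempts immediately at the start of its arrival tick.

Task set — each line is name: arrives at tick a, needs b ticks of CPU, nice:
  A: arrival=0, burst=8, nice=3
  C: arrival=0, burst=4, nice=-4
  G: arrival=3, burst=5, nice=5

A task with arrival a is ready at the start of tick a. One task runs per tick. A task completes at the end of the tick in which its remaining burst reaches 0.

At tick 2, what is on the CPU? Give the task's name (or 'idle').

running at tick 2 = C

t=0: ready={A,C} → run C
t=1: ready={A,C} → run C
t=2: ready={A,C} → run C
t=3: ready={A,C,G} → run C
t=4: ready={A,G} → run A
t=5: ready={A,G} → run A
t=6: ready={A,G} → run A
t=7: ready={A,G} → run A
t=8: ready={A,G} → run A
t=9: ready={A,G} → run A
t=10: ready={A,G} → run A
t=11: ready={A,G} → run A
t=12: ready={G} → run G
t=13: ready={G} → run G
t=14: ready={G} → run G
t=15: ready={G} → run G
t=16: ready={G} → run G
t=17: (idle)
t=18: (idle)
t=19: (idle)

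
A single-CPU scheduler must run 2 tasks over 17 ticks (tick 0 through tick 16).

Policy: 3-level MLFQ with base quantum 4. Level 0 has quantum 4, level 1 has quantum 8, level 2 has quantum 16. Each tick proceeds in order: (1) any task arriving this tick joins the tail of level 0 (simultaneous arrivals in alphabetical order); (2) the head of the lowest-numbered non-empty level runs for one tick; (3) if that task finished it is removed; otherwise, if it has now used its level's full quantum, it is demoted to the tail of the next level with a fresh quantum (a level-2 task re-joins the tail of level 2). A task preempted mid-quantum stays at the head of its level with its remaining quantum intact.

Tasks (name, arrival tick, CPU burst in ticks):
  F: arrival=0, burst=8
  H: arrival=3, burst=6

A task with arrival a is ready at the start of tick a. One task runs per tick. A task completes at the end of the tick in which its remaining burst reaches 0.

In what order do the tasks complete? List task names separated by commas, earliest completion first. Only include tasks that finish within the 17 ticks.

t=0: L0/L1/L2 = F/-/- → run F
t=1: L0/L1/L2 = F/-/- → run F
t=2: L0/L1/L2 = F/-/- → run F
t=3: L0/L1/L2 = FH/-/- → run F
t=4: L0/L1/L2 = H/F/- → run H
t=5: L0/L1/L2 = H/F/- → run H
t=6: L0/L1/L2 = H/F/- → run H
t=7: L0/L1/L2 = H/F/- → run H
t=8: L0/L1/L2 = -/FH/- → run F
t=9: L0/L1/L2 = -/FH/- → run F
t=10: L0/L1/L2 = -/FH/- → run F
t=11: L0/L1/L2 = -/FH/- → run F
t=12: L0/L1/L2 = -/H/- → run H
t=13: L0/L1/L2 = -/H/- → run H
t=14: (idle)
t=15: (idle)
t=16: (idle)

completion order = F, H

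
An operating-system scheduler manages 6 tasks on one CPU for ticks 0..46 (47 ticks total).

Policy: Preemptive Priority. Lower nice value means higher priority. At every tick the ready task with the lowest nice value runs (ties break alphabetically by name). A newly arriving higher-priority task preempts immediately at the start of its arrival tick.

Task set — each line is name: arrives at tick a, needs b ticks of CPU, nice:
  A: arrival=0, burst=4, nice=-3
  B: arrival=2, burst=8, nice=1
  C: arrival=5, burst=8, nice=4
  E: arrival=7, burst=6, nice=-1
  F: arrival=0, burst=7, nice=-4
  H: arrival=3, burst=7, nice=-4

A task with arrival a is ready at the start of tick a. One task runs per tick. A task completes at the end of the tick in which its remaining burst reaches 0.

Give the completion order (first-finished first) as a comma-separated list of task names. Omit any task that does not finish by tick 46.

completion order = F, H, A, E, B, C

t=0: ready={A,F} → run F
t=1: ready={A,F} → run F
t=2: ready={A,B,F} → run F
t=3: ready={A,B,F,H} → run F
t=4: ready={A,B,F,H} → run F
t=5: ready={A,B,C,F,H} → run F
t=6: ready={A,B,C,F,H} → run F
t=7: ready={A,B,C,E,H} → run H
t=8: ready={A,B,C,E,H} → run H
t=9: ready={A,B,C,E,H} → run H
t=10: ready={A,B,C,E,H} → run H
t=11: ready={A,B,C,E,H} → run H
t=12: ready={A,B,C,E,H} → run H
t=13: ready={A,B,C,E,H} → run H
t=14: ready={A,B,C,E} → run A
t=15: ready={A,B,C,E} → run A
t=16: ready={A,B,C,E} → run A
t=17: ready={A,B,C,E} → run A
t=18: ready={B,C,E} → run E
t=19: ready={B,C,E} → run E
t=20: ready={B,C,E} → run E
t=21: ready={B,C,E} → run E
t=22: ready={B,C,E} → run E
t=23: ready={B,C,E} → run E
t=24: ready={B,C} → run B
t=25: ready={B,C} → run B
t=26: ready={B,C} → run B
t=27: ready={B,C} → run B
t=28: ready={B,C} → run B
t=29: ready={B,C} → run B
t=30: ready={B,C} → run B
t=31: ready={B,C} → run B
t=32: ready={C} → run C
t=33: ready={C} → run C
t=34: ready={C} → run C
t=35: ready={C} → run C
t=36: ready={C} → run C
t=37: ready={C} → run C
t=38: ready={C} → run C
t=39: ready={C} → run C
t=40: (idle)
t=41: (idle)
t=42: (idle)
t=43: (idle)
t=44: (idle)
t=45: (idle)
t=46: (idle)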